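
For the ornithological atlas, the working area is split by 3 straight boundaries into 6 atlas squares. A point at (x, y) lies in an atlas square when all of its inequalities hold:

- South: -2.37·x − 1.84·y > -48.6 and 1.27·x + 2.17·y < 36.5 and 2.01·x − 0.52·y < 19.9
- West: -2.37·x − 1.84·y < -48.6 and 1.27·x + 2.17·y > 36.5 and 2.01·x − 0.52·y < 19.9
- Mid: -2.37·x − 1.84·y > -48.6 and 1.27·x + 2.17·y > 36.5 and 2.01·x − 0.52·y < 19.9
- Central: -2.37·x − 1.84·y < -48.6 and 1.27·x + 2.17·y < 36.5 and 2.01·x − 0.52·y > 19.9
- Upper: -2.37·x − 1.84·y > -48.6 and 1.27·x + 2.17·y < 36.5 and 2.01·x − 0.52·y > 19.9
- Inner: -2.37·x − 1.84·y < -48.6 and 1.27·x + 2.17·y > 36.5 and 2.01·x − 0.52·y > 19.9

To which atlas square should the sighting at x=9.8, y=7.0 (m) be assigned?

South

-2.37·9.8 − 1.84·7.0 = -36.106, which is > -48.6
1.27·9.8 + 2.17·7.0 = 27.636, which is < 36.5
2.01·9.8 − 0.52·7.0 = 16.058, which is < 19.9
This sign pattern matches South.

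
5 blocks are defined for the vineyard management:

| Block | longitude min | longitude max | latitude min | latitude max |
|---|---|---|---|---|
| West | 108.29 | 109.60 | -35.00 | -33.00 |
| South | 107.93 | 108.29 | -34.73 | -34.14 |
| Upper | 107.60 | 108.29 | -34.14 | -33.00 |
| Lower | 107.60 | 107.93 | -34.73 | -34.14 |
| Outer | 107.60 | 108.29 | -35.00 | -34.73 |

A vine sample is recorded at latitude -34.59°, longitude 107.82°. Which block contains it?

The point has longitude = 107.82 and latitude = -34.59.
Only Lower satisfies 107.60 ≤ longitude ≤ 107.93 and -34.73 ≤ latitude ≤ -34.14.

Lower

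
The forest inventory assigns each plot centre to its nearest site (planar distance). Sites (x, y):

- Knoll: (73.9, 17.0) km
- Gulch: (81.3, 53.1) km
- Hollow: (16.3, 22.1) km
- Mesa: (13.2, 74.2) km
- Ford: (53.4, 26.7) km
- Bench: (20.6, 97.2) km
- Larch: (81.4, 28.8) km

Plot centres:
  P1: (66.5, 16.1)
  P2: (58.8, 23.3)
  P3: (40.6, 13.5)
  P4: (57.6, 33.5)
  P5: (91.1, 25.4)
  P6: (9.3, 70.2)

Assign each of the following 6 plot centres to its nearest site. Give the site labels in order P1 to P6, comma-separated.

Knoll, Ford, Ford, Ford, Larch, Mesa

P1 → Knoll (d²=55.57)
P2 → Ford (d²=40.72)
P3 → Ford (d²=338.08)
P4 → Ford (d²=63.88)
P5 → Larch (d²=105.65)
P6 → Mesa (d²=31.21)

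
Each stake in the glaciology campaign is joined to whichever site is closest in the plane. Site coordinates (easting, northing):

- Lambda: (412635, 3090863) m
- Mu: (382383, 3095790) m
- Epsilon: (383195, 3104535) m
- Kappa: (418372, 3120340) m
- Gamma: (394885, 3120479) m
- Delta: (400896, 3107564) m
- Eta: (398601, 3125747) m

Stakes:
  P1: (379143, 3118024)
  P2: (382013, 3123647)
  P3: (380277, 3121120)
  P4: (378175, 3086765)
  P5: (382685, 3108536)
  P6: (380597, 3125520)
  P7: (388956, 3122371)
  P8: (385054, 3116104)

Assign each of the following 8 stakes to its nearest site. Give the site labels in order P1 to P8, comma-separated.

Epsilon, Gamma, Gamma, Mu, Epsilon, Gamma, Gamma, Gamma

P1 → Epsilon (d²=198371825.00)
P2 → Gamma (d²=175724608.00)
P3 → Gamma (d²=213804545.00)
P4 → Mu (d²=99157889.00)
P5 → Epsilon (d²=16268101.00)
P6 → Gamma (d²=229558625.00)
P7 → Gamma (d²=38732705.00)
P8 → Gamma (d²=115789186.00)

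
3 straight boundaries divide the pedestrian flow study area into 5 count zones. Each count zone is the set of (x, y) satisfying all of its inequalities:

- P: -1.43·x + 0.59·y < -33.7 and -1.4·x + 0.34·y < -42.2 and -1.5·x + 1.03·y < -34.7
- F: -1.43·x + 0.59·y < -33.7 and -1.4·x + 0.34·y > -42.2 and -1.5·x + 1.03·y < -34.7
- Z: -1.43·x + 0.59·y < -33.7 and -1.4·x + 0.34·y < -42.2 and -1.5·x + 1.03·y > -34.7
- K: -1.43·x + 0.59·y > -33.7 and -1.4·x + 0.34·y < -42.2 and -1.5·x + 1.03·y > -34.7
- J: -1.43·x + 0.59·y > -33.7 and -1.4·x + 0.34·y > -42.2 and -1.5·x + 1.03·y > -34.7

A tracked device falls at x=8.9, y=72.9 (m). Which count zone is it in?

-1.43·8.9 + 0.59·72.9 = 30.284, which is > -33.7
-1.4·8.9 + 0.34·72.9 = 12.326, which is > -42.2
-1.5·8.9 + 1.03·72.9 = 61.737, which is > -34.7
This sign pattern matches J.

J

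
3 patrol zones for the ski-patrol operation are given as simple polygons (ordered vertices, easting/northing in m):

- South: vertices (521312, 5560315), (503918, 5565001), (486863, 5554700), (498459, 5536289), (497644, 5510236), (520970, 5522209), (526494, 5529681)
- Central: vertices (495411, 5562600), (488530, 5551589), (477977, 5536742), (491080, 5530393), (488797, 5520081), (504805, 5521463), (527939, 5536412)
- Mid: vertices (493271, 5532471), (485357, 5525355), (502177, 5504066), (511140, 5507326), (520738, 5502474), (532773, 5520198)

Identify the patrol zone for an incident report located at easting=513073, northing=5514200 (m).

Cast a ray rightward from (513073, 5514200). For each polygon, the edges (by vertex number in listed order) whose endpoints lie on opposite sides of northing = 5514200, where each meets that height, and whether that is right or left of the point:
South: 4–5 at easting≈497768.0 (left), 5–6 at easting≈505366.7 (left) → 0 crossings.
Central: no edge straddles that height → 0 crossings.
Mid: 2–3 at easting≈494170.3 (left), 5–6 at easting≈528700.2 (right) → 1 crossing.
Only Mid has an odd count, so the point is inside Mid.

Mid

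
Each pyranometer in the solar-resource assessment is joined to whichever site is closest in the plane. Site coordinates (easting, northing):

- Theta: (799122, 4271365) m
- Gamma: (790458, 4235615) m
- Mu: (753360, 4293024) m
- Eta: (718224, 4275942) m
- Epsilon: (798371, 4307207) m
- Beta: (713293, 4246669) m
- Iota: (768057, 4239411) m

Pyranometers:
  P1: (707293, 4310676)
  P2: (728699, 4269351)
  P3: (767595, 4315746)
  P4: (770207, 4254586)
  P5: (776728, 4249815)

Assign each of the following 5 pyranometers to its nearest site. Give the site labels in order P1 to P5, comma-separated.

Eta, Eta, Mu, Iota, Iota

P1 → Eta (d²=1325937517.00)
P2 → Eta (d²=153166906.00)
P3 → Mu (d²=718924509.00)
P4 → Iota (d²=234903125.00)
P5 → Iota (d²=183429457.00)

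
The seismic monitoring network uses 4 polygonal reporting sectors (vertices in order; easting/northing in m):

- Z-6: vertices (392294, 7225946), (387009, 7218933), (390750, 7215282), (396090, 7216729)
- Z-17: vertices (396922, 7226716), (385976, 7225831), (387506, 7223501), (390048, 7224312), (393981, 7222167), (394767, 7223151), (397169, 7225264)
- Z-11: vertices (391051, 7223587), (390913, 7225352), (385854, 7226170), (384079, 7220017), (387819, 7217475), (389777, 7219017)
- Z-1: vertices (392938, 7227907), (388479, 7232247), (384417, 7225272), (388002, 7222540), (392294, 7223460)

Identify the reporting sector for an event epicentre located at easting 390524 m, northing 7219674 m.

Z-6

Cast a ray rightward from (390524, 7219674). For each polygon, the edges (by vertex number in listed order) whose endpoints lie on opposite sides of northing = 7219674, where each meets that height, and whether that is right or left of the point:
Z-6: 1–2 at easting≈387567.4 (left), 4–1 at easting≈394877.1 (right) → 1 crossing.
Z-17: no edge straddles that height → 0 crossings.
Z-11: 4–5 at easting≈384583.6 (left), 6–1 at easting≈389960.2 (left) → 0 crossings.
Z-1: no edge straddles that height → 0 crossings.
Only Z-6 has an odd count, so the point is inside Z-6.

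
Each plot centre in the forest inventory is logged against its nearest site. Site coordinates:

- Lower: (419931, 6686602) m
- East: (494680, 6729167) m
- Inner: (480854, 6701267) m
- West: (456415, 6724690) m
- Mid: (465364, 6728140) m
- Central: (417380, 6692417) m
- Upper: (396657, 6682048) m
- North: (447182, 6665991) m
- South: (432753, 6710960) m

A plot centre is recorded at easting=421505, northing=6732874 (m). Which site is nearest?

South

Squared distances to each site:
Lower: 2143575460.000; East: 5368322474.000; Inner: 4521306250.000; West: 1285685956.000; Mid: 1946022637.000; Central: 1653784474.000; Upper: 3200705380.000; North: 5132644018.000; South: 606740900.000.
Minimum at South.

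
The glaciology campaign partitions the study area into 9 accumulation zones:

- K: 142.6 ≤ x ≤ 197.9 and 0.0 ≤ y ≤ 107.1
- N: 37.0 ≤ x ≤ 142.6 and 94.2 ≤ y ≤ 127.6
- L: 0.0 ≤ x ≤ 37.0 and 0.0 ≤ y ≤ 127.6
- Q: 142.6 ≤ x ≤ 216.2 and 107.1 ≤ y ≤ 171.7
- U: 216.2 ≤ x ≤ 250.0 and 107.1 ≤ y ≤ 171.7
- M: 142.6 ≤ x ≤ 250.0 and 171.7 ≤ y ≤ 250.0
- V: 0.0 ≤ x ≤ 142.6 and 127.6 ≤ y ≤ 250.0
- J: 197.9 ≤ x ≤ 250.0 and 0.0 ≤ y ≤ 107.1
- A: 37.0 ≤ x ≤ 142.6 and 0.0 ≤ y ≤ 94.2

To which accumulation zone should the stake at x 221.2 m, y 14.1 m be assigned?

J

The point has x = 221.2 and y = 14.1.
Only J satisfies 197.9 ≤ x ≤ 250.0 and 0.0 ≤ y ≤ 107.1.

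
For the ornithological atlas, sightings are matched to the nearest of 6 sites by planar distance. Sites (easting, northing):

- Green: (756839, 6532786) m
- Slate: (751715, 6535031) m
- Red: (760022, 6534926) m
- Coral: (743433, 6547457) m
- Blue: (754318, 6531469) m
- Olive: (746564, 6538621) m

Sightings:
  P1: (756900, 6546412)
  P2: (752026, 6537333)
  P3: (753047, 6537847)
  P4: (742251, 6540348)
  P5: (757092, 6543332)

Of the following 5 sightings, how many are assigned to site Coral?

P1 → Red
P2 → Slate
P3 → Slate
P4 → Olive
P5 → Red
0 of the 5 go to Coral.

0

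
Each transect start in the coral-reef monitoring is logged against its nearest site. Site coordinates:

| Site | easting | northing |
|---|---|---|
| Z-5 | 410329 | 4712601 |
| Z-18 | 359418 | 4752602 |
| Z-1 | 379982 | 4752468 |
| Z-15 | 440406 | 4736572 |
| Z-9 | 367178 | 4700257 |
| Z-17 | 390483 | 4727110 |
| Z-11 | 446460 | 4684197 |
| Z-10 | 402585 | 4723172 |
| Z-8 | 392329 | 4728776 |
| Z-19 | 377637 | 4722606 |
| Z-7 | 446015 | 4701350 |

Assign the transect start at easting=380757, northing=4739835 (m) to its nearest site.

Squared distances to each site:
Z-5: 1616193940.000; Z-18: 618349210.000; Z-1: 160193314.000; Z-15: 3568650370.000; Z-9: 1750807325.000; Z-17: 256520701.000; Z-11: 7412471253.000; Z-10: 754117153.000; Z-8: 256212665.000; Z-19: 306572841.000; Z-7: 5739701789.000.
Minimum at Z-1.

Z-1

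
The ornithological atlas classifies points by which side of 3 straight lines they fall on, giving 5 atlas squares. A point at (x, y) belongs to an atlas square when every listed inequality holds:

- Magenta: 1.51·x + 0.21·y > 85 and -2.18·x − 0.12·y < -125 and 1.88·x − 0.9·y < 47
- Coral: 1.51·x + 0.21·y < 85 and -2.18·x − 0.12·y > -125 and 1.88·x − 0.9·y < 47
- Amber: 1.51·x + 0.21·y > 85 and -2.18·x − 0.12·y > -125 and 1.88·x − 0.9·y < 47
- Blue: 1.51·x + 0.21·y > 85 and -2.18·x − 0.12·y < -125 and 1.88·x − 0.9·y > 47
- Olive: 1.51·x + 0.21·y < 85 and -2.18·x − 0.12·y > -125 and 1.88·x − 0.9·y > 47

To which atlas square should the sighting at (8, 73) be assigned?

1.51·8 + 0.21·73 = 27.410, which is < 85
-2.18·8 − 0.12·73 = -26.200, which is > -125
1.88·8 − 0.9·73 = -50.660, which is < 47
This sign pattern matches Coral.

Coral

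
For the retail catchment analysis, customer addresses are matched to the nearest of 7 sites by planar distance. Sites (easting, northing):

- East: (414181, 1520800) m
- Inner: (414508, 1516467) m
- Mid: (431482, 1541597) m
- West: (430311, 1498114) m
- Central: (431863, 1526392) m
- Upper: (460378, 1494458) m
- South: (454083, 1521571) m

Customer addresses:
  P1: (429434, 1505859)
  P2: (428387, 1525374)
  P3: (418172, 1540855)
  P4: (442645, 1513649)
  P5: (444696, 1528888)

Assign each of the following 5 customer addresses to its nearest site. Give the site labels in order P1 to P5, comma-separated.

P1 → West (d²=60754154.00)
P2 → Central (d²=13118900.00)
P3 → Mid (d²=177706664.00)
P4 → South (d²=193585928.00)
P5 → South (d²=141654258.00)

West, Central, Mid, South, South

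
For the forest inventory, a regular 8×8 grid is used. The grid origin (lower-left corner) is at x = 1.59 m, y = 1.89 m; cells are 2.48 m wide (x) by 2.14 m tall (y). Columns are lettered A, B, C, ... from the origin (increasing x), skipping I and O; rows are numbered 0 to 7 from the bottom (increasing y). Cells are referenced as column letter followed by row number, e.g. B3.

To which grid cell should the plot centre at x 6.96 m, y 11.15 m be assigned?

Column index: ⌊(6.96 − 1.59) / 2.48⌋ = ⌊2.165⌋ = 2 → column C
Row offset from origin: ⌊(11.15 − 1.89) / 2.14⌋ = ⌊4.327⌋ = 4 → row 4

C4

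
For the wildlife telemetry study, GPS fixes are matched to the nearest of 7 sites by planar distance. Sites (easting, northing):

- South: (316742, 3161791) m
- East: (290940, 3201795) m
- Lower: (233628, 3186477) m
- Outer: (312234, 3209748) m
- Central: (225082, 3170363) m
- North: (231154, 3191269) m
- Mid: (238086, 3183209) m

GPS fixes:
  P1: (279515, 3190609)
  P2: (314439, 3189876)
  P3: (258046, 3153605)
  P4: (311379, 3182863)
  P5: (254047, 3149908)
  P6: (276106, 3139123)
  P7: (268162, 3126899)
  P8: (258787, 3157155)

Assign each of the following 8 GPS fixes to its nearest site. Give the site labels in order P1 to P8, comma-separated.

East, Outer, Mid, South, Central, South, South, Mid

P1 → East (d²=255657221.00)
P2 → Outer (d²=399758409.00)
P3 → Mid (d²=1274798416.00)
P4 → South (d²=472790953.00)
P5 → Central (d²=1257378250.00)
P6 → South (d²=2165122720.00)
P7 → South (d²=3577468064.00)
P8 → Mid (d²=1107342317.00)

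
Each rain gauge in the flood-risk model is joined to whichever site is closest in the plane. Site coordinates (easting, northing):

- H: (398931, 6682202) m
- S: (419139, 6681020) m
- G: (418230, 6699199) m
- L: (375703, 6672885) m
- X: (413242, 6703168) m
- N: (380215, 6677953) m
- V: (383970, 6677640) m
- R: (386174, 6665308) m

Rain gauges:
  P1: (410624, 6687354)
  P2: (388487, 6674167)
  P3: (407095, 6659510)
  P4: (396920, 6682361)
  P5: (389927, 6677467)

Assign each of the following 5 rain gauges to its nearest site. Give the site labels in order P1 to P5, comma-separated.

S, V, R, H, V

P1 → S (d²=112624781.00)
P2 → V (d²=32465018.00)
P3 → R (d²=471305045.00)
P4 → H (d²=4069402.00)
P5 → V (d²=35515778.00)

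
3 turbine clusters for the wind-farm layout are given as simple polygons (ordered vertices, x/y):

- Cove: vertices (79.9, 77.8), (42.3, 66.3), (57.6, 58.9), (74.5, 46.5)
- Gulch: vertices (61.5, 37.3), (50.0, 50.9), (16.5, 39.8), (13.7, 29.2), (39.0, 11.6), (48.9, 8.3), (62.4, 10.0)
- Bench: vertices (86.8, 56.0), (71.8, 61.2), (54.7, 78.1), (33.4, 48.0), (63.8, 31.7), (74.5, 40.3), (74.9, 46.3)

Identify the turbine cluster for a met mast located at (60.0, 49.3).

Bench

Cast a ray rightward from (60.0, 49.3). For each polygon, the edges (by vertex number in listed order) whose endpoints lie on opposite sides of y = 49.3, where each meets that height, and whether that is right or left of the point:
Cove: 3–4 at x≈70.68 (right), 4–1 at x≈74.98 (right) → 2 crossings.
Gulch: 1–2 at x≈51.35 (left), 2–3 at x≈45.17 (left) → 0 crossings.
Bench: 3–4 at x≈34.32 (left), 7–1 at x≈78.58 (right) → 1 crossing.
Only Bench has an odd count, so the point is inside Bench.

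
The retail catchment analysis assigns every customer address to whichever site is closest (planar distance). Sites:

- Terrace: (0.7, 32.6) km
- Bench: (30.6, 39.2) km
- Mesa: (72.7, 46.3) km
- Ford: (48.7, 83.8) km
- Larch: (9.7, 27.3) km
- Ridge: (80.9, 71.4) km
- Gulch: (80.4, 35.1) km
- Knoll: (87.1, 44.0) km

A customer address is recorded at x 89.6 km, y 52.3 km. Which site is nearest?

Squared distances to each site:
Terrace: 8291.300; Bench: 3652.610; Mesa: 321.610; Ford: 2665.060; Larch: 7009.010; Ridge: 440.500; Gulch: 380.480; Knoll: 75.140.
Minimum at Knoll.

Knoll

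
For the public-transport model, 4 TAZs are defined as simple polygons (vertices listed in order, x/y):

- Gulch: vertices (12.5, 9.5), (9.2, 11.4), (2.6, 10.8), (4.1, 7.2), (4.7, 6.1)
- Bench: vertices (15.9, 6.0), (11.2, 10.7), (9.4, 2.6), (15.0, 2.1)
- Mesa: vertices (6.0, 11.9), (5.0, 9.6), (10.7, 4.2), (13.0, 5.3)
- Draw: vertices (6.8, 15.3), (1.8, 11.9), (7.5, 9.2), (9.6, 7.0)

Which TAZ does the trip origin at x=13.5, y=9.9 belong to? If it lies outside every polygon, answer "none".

none

Cast a ray rightward from (13.5, 9.9). For each polygon, the edges (by vertex number in listed order) whose endpoints lie on opposite sides of y = 9.9, where each meets that height, and whether that is right or left of the point:
Gulch: 1–2 at x≈11.81 (left), 3–4 at x≈2.98 (left) → 0 crossings.
Bench: 1–2 at x≈12.00 (left), 2–3 at x≈11.02 (left) → 0 crossings.
Mesa: 1–2 at x≈5.13 (left), 4–1 at x≈8.12 (left) → 0 crossings.
Draw: 2–3 at x≈6.02 (left), 4–1 at x≈8.62 (left) → 0 crossings.
All counts are even, so the point lies outside every listed polygon.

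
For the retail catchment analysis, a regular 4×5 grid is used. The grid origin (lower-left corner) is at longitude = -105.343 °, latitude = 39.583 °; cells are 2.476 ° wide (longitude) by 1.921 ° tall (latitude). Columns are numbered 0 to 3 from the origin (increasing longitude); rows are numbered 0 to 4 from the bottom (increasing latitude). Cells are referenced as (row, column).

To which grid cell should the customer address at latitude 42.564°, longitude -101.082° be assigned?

(1, 1)

Column index: ⌊(-101.082 − -105.343) / 2.476⌋ = ⌊1.721⌋ = 1
Row offset from origin: ⌊(42.564 − 39.583) / 1.921⌋ = ⌊1.552⌋ = 1 → row 1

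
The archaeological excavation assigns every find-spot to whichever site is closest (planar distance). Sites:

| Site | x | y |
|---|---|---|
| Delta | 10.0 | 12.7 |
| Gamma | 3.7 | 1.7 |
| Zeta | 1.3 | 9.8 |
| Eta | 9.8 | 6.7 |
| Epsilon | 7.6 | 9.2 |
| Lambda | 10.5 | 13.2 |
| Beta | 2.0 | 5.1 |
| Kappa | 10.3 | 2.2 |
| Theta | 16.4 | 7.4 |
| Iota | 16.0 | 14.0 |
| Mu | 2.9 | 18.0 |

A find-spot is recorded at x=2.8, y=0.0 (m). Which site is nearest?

Gamma

Squared distances to each site:
Delta: 213.130; Gamma: 3.700; Zeta: 98.290; Eta: 93.890; Epsilon: 107.680; Lambda: 233.530; Beta: 26.650; Kappa: 61.090; Theta: 239.720; Iota: 370.240; Mu: 324.010.
Minimum at Gamma.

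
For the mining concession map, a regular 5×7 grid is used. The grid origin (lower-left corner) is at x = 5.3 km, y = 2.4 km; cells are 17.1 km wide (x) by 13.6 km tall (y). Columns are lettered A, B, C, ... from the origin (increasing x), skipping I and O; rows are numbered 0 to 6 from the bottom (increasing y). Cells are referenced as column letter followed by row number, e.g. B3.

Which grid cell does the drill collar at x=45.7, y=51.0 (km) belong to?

Column index: ⌊(45.7 − 5.3) / 17.1⌋ = ⌊2.363⌋ = 2 → column C
Row offset from origin: ⌊(51.0 − 2.4) / 13.6⌋ = ⌊3.574⌋ = 3 → row 3

C3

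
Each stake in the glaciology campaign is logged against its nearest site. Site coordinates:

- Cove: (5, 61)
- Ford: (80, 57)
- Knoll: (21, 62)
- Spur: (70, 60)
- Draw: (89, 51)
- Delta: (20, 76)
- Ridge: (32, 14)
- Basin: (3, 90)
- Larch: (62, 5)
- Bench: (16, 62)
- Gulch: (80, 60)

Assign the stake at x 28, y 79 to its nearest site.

Squared distances to each site:
Cove: 853.000; Ford: 3188.000; Knoll: 338.000; Spur: 2125.000; Draw: 4505.000; Delta: 73.000; Ridge: 4241.000; Basin: 746.000; Larch: 6632.000; Bench: 433.000; Gulch: 3065.000.
Minimum at Delta.

Delta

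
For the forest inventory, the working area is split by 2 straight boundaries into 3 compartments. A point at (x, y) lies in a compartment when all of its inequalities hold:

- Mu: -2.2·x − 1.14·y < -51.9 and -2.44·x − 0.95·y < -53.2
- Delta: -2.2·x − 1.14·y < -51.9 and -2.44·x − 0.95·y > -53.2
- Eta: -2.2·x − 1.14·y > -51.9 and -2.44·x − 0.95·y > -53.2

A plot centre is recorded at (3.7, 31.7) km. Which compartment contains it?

Eta

-2.2·3.7 − 1.14·31.7 = -44.278, which is > -51.9
-2.44·3.7 − 0.95·31.7 = -39.143, which is > -53.2
This sign pattern matches Eta.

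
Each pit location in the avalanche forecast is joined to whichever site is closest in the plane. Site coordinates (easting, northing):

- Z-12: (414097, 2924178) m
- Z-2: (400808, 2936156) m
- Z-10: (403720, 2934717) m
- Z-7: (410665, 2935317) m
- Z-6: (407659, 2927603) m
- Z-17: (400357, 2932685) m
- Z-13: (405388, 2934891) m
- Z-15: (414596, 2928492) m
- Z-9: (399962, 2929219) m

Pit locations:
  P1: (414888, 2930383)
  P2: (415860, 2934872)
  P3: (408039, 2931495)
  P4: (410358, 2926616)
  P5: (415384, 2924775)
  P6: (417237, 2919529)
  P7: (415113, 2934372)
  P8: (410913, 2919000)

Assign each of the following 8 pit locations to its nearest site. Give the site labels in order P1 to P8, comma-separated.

P1 → Z-15 (d²=3661145.00)
P2 → Z-7 (d²=27186050.00)
P3 → Z-6 (d²=15292064.00)
P4 → Z-6 (d²=8258770.00)
P5 → Z-12 (d²=2012778.00)
P6 → Z-12 (d²=31472801.00)
P7 → Z-7 (d²=20677729.00)
P8 → Z-12 (d²=36949540.00)

Z-15, Z-7, Z-6, Z-6, Z-12, Z-12, Z-7, Z-12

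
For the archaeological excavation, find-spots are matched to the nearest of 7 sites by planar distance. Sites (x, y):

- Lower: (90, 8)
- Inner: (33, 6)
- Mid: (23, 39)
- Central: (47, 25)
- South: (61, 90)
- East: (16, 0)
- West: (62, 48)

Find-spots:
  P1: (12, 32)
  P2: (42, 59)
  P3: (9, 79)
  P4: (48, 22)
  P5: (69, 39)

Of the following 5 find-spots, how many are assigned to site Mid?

P1 → Mid
P2 → West
P3 → Mid
P4 → Central
P5 → West
2 of the 5 go to Mid.

2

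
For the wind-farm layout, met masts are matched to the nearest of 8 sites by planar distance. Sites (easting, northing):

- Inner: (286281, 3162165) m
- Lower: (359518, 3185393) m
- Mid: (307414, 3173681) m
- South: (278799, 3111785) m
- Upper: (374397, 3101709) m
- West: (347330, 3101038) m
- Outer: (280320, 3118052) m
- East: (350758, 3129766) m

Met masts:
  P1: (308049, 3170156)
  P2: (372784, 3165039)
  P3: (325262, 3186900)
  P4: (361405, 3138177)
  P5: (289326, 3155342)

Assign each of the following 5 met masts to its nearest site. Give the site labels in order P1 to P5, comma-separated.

Mid, Lower, Mid, East, Inner

P1 → Mid (d²=12828850.00)
P2 → Lower (d²=590272072.00)
P3 → Mid (d²=493293065.00)
P4 → East (d²=184103530.00)
P5 → Inner (d²=55825354.00)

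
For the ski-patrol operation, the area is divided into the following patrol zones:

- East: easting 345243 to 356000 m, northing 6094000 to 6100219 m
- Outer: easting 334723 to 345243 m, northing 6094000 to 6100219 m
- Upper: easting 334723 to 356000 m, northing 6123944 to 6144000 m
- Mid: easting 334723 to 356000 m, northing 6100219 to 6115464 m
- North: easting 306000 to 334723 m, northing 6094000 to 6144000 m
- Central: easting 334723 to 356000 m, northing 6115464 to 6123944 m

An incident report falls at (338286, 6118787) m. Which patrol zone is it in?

The point has easting = 338286 and northing = 6118787.
Only Central satisfies 334723 ≤ easting ≤ 356000 and 6115464 ≤ northing ≤ 6123944.

Central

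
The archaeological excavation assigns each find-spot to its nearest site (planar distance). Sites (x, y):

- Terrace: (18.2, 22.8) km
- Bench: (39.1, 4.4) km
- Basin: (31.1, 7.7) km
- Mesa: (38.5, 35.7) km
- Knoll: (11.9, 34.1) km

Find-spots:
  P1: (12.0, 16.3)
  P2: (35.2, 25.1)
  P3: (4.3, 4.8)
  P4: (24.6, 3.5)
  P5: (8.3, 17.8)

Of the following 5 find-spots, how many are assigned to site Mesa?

P1 → Terrace
P2 → Mesa
P3 → Terrace
P4 → Basin
P5 → Terrace
1 of the 5 goes to Mesa.

1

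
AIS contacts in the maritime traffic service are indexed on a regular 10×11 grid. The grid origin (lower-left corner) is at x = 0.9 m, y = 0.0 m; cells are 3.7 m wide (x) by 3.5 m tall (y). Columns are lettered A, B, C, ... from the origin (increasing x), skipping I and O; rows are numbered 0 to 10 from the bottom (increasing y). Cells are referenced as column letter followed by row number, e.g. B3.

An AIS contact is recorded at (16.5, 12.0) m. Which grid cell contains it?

E3

Column index: ⌊(16.5 − 0.9) / 3.7⌋ = ⌊4.216⌋ = 4 → column E
Row offset from origin: ⌊(12.0 − 0.0) / 3.5⌋ = ⌊3.429⌋ = 3 → row 3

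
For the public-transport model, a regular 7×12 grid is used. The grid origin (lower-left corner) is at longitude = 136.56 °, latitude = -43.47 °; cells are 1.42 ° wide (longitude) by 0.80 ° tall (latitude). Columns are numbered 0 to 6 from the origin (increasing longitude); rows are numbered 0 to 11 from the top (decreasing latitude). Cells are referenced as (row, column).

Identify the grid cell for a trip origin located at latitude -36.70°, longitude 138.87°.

Column index: ⌊(138.87 − 136.56) / 1.42⌋ = ⌊1.627⌋ = 1
Row offset from origin: ⌊(-36.70 − -43.47) / 0.80⌋ = ⌊8.462⌋ = 8 → row 3 (counted from top)

(3, 1)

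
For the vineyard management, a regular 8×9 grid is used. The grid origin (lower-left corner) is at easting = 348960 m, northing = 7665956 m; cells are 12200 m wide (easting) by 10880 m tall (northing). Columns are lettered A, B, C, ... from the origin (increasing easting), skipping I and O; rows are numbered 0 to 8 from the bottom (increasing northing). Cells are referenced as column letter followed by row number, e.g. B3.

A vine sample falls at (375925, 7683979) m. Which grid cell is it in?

Column index: ⌊(375925 − 348960) / 12200⌋ = ⌊2.210⌋ = 2 → column C
Row offset from origin: ⌊(7683979 − 7665956) / 10880⌋ = ⌊1.657⌋ = 1 → row 1

C1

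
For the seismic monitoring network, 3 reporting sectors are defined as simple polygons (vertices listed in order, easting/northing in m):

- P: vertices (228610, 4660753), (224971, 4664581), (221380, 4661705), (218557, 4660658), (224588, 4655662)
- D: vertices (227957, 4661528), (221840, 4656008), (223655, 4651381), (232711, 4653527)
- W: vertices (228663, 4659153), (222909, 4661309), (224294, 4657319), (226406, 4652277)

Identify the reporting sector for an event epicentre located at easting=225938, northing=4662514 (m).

P

Cast a ray rightward from (225938, 4662514). For each polygon, the edges (by vertex number in listed order) whose endpoints lie on opposite sides of northing = 4662514, where each meets that height, and whether that is right or left of the point:
P: 1–2 at easting≈226935.9 (right), 2–3 at easting≈222390.1 (left) → 1 crossing.
D: no edge straddles that height → 0 crossings.
W: no edge straddles that height → 0 crossings.
Only P has an odd count, so the point is inside P.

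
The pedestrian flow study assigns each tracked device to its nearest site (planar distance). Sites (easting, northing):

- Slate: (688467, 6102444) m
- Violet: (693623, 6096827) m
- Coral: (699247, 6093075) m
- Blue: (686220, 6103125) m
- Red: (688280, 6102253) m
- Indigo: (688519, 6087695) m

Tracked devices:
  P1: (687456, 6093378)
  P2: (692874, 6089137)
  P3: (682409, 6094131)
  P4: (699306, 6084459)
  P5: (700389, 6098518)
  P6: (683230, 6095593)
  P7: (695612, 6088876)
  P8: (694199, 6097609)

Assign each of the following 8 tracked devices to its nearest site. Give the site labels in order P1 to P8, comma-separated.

P1 → Indigo (d²=33426458.00)
P2 → Indigo (d²=21045389.00)
P3 → Indigo (d²=78754196.00)
P4 → Coral (d²=74238937.00)
P5 → Coral (d²=30930413.00)
P6 → Blue (d²=65671124.00)
P7 → Coral (d²=30844826.00)
P8 → Violet (d²=943300.00)

Indigo, Indigo, Indigo, Coral, Coral, Blue, Coral, Violet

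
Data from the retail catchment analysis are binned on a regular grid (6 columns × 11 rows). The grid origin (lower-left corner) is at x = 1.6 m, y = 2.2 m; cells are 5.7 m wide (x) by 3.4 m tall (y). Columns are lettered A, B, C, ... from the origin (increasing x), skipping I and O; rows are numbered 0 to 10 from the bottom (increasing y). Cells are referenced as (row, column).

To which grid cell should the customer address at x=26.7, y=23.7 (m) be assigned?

(6, E)

Column index: ⌊(26.7 − 1.6) / 5.7⌋ = ⌊4.404⌋ = 4 → column E
Row offset from origin: ⌊(23.7 − 2.2) / 3.4⌋ = ⌊6.324⌋ = 6 → row 6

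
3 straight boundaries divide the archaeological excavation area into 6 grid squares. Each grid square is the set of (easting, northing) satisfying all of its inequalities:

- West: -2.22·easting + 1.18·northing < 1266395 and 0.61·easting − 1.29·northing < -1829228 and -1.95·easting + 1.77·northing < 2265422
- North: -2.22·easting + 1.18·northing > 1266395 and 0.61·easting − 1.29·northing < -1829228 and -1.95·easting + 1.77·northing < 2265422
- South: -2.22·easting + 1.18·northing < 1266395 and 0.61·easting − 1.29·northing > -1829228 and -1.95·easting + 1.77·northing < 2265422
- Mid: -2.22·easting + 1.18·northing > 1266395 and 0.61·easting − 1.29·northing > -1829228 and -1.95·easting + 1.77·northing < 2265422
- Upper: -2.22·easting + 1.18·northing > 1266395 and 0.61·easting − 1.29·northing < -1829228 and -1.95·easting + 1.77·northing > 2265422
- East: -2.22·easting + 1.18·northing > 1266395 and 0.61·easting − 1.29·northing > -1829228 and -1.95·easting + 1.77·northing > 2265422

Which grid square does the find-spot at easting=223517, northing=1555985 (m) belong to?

-2.22·223517 + 1.18·1555985 = 1339854.560, which is > 1266395
0.61·223517 − 1.29·1555985 = -1870875.280, which is < -1829228
-1.95·223517 + 1.77·1555985 = 2318235.300, which is > 2265422
This sign pattern matches Upper.

Upper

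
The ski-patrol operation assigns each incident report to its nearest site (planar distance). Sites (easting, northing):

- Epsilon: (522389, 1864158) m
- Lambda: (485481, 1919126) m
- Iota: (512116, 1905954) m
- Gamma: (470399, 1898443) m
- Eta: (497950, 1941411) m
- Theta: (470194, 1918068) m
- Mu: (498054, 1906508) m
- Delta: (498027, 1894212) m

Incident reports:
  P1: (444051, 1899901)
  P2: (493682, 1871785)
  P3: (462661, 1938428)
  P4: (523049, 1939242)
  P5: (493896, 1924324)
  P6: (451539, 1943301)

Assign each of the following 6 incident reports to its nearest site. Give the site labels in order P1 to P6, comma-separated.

Gamma, Delta, Theta, Eta, Lambda, Theta

P1 → Gamma (d²=696342868.00)
P2 → Delta (d²=521849354.00)
P3 → Theta (d²=471275689.00)
P4 → Eta (d²=634664362.00)
P5 → Lambda (d²=97831429.00)
P6 → Theta (d²=984713314.00)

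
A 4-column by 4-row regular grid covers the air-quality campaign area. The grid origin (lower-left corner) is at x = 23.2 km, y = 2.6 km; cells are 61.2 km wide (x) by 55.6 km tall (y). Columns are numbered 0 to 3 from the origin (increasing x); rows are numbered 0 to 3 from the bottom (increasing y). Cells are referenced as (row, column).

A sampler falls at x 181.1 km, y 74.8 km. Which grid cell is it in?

(1, 2)

Column index: ⌊(181.1 − 23.2) / 61.2⌋ = ⌊2.580⌋ = 2
Row offset from origin: ⌊(74.8 − 2.6) / 55.6⌋ = ⌊1.299⌋ = 1 → row 1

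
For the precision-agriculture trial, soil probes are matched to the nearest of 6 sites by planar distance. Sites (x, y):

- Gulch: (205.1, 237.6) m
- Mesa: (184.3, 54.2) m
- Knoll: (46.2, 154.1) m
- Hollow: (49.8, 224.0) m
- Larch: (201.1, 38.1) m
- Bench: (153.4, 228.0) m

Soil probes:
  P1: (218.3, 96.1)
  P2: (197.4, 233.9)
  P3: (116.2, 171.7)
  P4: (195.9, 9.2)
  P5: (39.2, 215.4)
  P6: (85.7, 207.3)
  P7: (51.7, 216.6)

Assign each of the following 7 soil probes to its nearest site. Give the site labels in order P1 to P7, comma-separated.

Mesa, Gulch, Bench, Larch, Hollow, Hollow, Hollow

P1 → Mesa (d²=2911.61)
P2 → Gulch (d²=72.98)
P3 → Bench (d²=4553.53)
P4 → Larch (d²=862.25)
P5 → Hollow (d²=186.32)
P6 → Hollow (d²=1567.70)
P7 → Hollow (d²=58.37)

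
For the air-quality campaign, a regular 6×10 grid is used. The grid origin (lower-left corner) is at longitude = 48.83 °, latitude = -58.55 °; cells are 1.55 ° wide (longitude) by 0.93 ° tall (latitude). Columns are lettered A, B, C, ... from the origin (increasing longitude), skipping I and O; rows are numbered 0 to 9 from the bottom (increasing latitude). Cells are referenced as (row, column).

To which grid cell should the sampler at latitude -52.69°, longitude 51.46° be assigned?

(6, B)

Column index: ⌊(51.46 − 48.83) / 1.55⌋ = ⌊1.697⌋ = 1 → column B
Row offset from origin: ⌊(-52.69 − -58.55) / 0.93⌋ = ⌊6.301⌋ = 6 → row 6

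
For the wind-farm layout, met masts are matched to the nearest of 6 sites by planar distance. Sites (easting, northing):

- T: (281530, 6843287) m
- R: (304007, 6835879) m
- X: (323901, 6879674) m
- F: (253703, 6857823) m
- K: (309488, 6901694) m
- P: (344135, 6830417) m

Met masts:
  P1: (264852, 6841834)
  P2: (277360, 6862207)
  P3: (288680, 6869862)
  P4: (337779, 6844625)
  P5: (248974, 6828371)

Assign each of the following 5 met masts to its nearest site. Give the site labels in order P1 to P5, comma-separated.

T, T, T, P, F

P1 → T (d²=280266893.00)
P2 → T (d²=375355300.00)
P3 → T (d²=757353125.00)
P4 → P (d²=242266000.00)
P5 → F (d²=889783745.00)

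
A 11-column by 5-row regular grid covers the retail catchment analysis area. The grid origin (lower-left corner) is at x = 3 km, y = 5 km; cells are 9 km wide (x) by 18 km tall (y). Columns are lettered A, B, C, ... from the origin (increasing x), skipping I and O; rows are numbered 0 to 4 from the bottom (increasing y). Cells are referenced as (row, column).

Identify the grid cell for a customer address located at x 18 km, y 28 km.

(1, B)

Column index: ⌊(18 − 3) / 9⌋ = ⌊1.667⌋ = 1 → column B
Row offset from origin: ⌊(28 − 5) / 18⌋ = ⌊1.278⌋ = 1 → row 1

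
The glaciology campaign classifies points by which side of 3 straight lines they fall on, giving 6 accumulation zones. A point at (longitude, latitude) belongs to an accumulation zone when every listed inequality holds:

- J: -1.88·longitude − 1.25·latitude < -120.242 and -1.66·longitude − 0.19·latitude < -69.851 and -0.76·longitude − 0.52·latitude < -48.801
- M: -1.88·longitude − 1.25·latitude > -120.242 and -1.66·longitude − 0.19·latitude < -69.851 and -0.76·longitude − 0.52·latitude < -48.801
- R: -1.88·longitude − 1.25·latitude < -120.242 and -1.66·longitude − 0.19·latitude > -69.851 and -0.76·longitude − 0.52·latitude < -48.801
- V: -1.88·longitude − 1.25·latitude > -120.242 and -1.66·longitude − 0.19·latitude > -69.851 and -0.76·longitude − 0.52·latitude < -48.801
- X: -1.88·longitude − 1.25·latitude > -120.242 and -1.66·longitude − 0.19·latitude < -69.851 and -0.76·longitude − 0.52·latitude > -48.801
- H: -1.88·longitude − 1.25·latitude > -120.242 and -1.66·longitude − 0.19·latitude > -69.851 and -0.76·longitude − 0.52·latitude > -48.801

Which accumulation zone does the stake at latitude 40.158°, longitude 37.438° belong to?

R

-1.88·37.438 − 1.25·40.158 = -120.581, which is < -120.242
-1.66·37.438 − 0.19·40.158 = -69.777, which is > -69.851
-0.76·37.438 − 0.52·40.158 = -49.335, which is < -48.801
This sign pattern matches R.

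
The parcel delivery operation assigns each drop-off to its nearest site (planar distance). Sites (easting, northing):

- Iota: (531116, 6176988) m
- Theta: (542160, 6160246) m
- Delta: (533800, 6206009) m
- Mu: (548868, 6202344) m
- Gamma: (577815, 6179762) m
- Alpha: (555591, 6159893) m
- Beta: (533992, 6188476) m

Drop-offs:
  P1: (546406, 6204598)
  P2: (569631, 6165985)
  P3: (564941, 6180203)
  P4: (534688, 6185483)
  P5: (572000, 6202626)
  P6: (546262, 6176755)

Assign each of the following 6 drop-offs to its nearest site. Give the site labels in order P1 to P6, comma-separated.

Mu, Alpha, Gamma, Beta, Mu, Iota

P1 → Mu (d²=11141960.00)
P2 → Alpha (d²=234234064.00)
P3 → Gamma (d²=165934357.00)
P4 → Beta (d²=9442465.00)
P5 → Mu (d²=535168948.00)
P6 → Iota (d²=229455605.00)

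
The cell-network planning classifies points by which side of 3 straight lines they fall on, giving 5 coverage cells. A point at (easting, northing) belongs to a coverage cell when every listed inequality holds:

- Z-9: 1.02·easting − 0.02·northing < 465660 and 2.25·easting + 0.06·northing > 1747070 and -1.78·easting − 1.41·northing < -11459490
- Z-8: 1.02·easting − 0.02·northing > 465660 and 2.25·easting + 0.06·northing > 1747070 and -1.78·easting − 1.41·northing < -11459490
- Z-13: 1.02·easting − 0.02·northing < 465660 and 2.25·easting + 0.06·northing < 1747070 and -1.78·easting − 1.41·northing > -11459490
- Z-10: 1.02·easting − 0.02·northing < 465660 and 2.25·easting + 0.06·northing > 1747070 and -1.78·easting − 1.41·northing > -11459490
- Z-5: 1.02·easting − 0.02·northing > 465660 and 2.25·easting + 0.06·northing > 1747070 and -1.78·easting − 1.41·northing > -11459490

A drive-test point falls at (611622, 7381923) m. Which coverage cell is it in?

1.02·611622 − 0.02·7381923 = 476215.980, which is > 465660
2.25·611622 + 0.06·7381923 = 1819064.880, which is > 1747070
-1.78·611622 − 1.41·7381923 = -11497198.590, which is < -11459490
This sign pattern matches Z-8.

Z-8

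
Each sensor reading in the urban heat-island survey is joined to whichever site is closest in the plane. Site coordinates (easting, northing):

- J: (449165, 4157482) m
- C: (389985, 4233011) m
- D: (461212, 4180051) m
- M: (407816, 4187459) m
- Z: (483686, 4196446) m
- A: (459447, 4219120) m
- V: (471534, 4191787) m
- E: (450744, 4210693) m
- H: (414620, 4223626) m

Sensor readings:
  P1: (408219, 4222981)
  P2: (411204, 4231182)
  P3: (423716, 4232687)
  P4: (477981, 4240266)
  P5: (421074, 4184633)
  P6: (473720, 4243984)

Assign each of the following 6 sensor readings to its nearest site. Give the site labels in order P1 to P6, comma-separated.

H, H, H, A, M, A

P1 → H (d²=41388826.00)
P2 → H (d²=68762192.00)
P3 → H (d²=164838937.00)
P4 → A (d²=790662472.00)
P5 → M (d²=183760840.00)
P6 → A (d²=821937025.00)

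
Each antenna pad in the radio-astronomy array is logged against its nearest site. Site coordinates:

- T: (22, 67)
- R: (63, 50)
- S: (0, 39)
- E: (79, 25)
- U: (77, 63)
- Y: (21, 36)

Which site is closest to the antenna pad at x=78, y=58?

Squared distances to each site:
T: 3217.000; R: 289.000; S: 6445.000; E: 1090.000; U: 26.000; Y: 3733.000.
Minimum at U.

U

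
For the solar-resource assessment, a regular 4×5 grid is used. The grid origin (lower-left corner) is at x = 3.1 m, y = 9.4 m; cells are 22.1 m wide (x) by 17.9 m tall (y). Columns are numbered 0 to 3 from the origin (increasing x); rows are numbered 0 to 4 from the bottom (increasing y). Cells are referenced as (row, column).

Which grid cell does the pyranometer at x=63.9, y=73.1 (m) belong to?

Column index: ⌊(63.9 − 3.1) / 22.1⌋ = ⌊2.751⌋ = 2
Row offset from origin: ⌊(73.1 − 9.4) / 17.9⌋ = ⌊3.559⌋ = 3 → row 3

(3, 2)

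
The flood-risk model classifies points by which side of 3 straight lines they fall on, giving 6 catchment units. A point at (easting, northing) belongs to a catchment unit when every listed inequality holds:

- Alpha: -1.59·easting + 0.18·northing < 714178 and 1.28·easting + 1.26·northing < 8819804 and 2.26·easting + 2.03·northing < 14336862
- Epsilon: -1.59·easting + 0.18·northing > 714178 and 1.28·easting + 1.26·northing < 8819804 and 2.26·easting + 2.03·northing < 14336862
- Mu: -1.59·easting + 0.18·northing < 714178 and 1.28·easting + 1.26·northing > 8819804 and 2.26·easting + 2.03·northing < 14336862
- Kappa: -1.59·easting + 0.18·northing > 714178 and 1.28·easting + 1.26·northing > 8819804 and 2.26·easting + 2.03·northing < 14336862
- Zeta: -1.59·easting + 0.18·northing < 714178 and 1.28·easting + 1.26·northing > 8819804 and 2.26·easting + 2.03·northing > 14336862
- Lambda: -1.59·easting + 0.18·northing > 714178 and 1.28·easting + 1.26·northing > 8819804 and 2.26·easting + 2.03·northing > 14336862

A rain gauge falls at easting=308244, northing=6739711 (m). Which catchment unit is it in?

-1.59·308244 + 0.18·6739711 = 723040.020, which is > 714178
1.28·308244 + 1.26·6739711 = 8886588.180, which is > 8819804
2.26·308244 + 2.03·6739711 = 14378244.770, which is > 14336862
This sign pattern matches Lambda.

Lambda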